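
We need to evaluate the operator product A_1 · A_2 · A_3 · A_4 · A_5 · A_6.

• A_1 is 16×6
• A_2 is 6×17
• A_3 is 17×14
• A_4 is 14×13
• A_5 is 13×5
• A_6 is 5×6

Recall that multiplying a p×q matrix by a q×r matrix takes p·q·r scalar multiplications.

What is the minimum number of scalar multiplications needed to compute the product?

3366

Adjacent pairs: A_1A_2 = 16·6·17 = 1632; A_2A_3 = 6·17·14 = 1428; A_3A_4 = 17·14·13 = 3094; A_4A_5 = 14·13·5 = 910; A_5A_6 = 13·5·6 = 390.
Length 3: A_1..A_3: k=1: 0+1428+16·6·14=2772; k=2: 1632+0+16·17·14=5440 → min 2772 | A_2..A_4: k=2: 0+3094+6·17·13=4420; k=3: 1428+0+6·14·13=2520 → min 2520 | A_3..A_5: k=3: 0+910+17·14·5=2100; k=4: 3094+0+17·13·5=4199 → min 2100 | A_4..A_6: k=4: 0+390+14·13·6=1482; k=5: 910+0+14·5·6=1330 → min 1330.
Length 4: A_1..A_4: k=1: 0+2520+16·6·13=3768; k=2: 1632+3094+16·17·13=8262; k=3: 2772+0+16·14·13=5684 → min 3768 | A_2..A_5: k=2: 0+2100+6·17·5=2610; k=3: 1428+910+6·14·5=2758; k=4: 2520+0+6·13·5=2910 → min 2610 | A_3..A_6: k=3: 0+1330+17·14·6=2758; k=4: 3094+390+17·13·6=4810; k=5: 2100+0+17·5·6=2610 → min 2610.
Length 5: A_1..A_5: k=1: 0+2610+16·6·5=3090; k=2: 1632+2100+16·17·5=5092; k=3: 2772+910+16·14·5=4802; k=4: 3768+0+16·13·5=4808 → min 3090 | A_2..A_6: k=2: 0+2610+6·17·6=3222; k=3: 1428+1330+6·14·6=3262; k=4: 2520+390+6·13·6=3378; k=5: 2610+0+6·5·6=2790 → min 2790.
Length 6: A_1..A_6: k=1: 0+2790+16·6·6=3366; k=2: 1632+2610+16·17·6=5874; k=3: 2772+1330+16·14·6=5446; k=4: 3768+390+16·13·6=5406; k=5: 3090+0+16·5·6=3570 → min 3366.
Optimal order: (A_1 · ((A_2 · (A_3 · (A_4 · A_5))) · A_6)) with cost 3366.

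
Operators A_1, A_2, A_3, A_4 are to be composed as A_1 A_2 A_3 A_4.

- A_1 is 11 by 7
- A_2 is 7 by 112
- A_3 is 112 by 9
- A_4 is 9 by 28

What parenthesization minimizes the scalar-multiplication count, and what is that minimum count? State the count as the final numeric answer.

Adjacent pairs: A_1A_2 = 11·7·112 = 8624; A_2A_3 = 7·112·9 = 7056; A_3A_4 = 112·9·28 = 28224.
Length 3: A_1..A_3: k=1: 0+7056+11·7·9=7749; k=2: 8624+0+11·112·9=19712 → min 7749 | A_2..A_4: k=2: 0+28224+7·112·28=50176; k=3: 7056+0+7·9·28=8820 → min 8820.
Length 4: A_1..A_4: k=1: 0+8820+11·7·28=10976; k=2: 8624+28224+11·112·28=71344; k=3: 7749+0+11·9·28=10521 → min 10521.
Optimal parenthesization: ((A_1 (A_2 A_3)) A_4) with cost 10521.

10521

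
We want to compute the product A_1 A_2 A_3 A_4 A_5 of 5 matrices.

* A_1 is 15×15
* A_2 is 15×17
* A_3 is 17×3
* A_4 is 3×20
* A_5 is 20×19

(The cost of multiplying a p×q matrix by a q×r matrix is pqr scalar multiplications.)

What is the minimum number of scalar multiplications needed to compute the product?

3435

Adjacent pairs: A_1A_2 = 15·15·17 = 3825; A_2A_3 = 15·17·3 = 765; A_3A_4 = 17·3·20 = 1020; A_4A_5 = 3·20·19 = 1140.
Length 3: A_1..A_3: k=1: 0+765+15·15·3=1440; k=2: 3825+0+15·17·3=4590 → min 1440 | A_2..A_4: k=2: 0+1020+15·17·20=6120; k=3: 765+0+15·3·20=1665 → min 1665 | A_3..A_5: k=3: 0+1140+17·3·19=2109; k=4: 1020+0+17·20·19=7480 → min 2109.
Length 4: A_1..A_4: k=1: 0+1665+15·15·20=6165; k=2: 3825+1020+15·17·20=9945; k=3: 1440+0+15·3·20=2340 → min 2340 | A_2..A_5: k=2: 0+2109+15·17·19=6954; k=3: 765+1140+15·3·19=2760; k=4: 1665+0+15·20·19=7365 → min 2760.
Length 5: A_1..A_5: k=1: 0+2760+15·15·19=7035; k=2: 3825+2109+15·17·19=10779; k=3: 1440+1140+15·3·19=3435; k=4: 2340+0+15·20·19=8040 → min 3435.
Optimal order: ((A_1 (A_2 A_3)) (A_4 A_5)) with cost 3435.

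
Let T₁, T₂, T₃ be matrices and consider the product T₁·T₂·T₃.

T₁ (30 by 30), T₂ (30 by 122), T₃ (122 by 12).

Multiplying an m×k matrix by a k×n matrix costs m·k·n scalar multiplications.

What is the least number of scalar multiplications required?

54720

Order (T₁·(T₂·T₃)): (T₂·T₃): 30×122 by 122×12 → 30×12, cost 30·122·12 = 43920; (T₁·(T₂·T₃)): 30×30 by 30×12 → 30×12, cost 30·30·12 = 10800; cumulative 54720. Total 54720.
Order ((T₁·T₂)·T₃): (T₁·T₂): 30×30 by 30×122 → 30×122, cost 30·30·122 = 109800; ((T₁·T₂)·T₃): 30×122 by 122×12 → 30×12, cost 30·122·12 = 43920; cumulative 153720. Total 153720.
Minimum: 54720.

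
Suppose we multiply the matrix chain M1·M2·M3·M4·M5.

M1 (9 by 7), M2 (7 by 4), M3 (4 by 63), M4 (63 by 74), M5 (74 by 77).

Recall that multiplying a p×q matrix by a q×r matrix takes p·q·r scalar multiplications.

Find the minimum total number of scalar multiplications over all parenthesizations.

Adjacent pairs: M1M2 = 9·7·4 = 252; M2M3 = 7·4·63 = 1764; M3M4 = 4·63·74 = 18648; M4M5 = 63·74·77 = 358974.
Length 3: M1..M3: k=1: 0+1764+9·7·63=5733; k=2: 252+0+9·4·63=2520 → min 2520 | M2..M4: k=2: 0+18648+7·4·74=20720; k=3: 1764+0+7·63·74=34398 → min 20720 | M3..M5: k=3: 0+358974+4·63·77=378378; k=4: 18648+0+4·74·77=41440 → min 41440.
Length 4: M1..M4: k=1: 0+20720+9·7·74=25382; k=2: 252+18648+9·4·74=21564; k=3: 2520+0+9·63·74=44478 → min 21564 | M2..M5: k=2: 0+41440+7·4·77=43596; k=3: 1764+358974+7·63·77=394695; k=4: 20720+0+7·74·77=60606 → min 43596.
Length 5: M1..M5: k=1: 0+43596+9·7·77=48447; k=2: 252+41440+9·4·77=44464; k=3: 2520+358974+9·63·77=405153; k=4: 21564+0+9·74·77=72846 → min 44464.
Optimal order: ((M1·M2)·((M3·M4)·M5)) with cost 44464.

44464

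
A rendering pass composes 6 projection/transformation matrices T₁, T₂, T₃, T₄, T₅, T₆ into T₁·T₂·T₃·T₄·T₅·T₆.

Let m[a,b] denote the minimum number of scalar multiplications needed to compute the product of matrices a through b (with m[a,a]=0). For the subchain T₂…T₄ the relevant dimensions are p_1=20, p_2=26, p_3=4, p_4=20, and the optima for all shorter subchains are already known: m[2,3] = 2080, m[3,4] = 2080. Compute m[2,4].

m[2,4] = min over k∈[2,3] of m[2,k]+m[k+1,4]+p_{1}·p_k·p_{4}.
k=2: 0 + 2080 + 20·26·20 = 12480; k=3: 2080 + 0 + 20·4·20 = 3680.
Minimum: 3680 at k=3.

3680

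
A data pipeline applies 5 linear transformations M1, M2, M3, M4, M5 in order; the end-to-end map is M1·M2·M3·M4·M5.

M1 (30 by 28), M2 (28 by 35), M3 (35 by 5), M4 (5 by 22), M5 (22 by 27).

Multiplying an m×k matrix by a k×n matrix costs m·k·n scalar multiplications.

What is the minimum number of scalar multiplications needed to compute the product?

Adjacent pairs: M1M2 = 30·28·35 = 29400; M2M3 = 28·35·5 = 4900; M3M4 = 35·5·22 = 3850; M4M5 = 5·22·27 = 2970.
Length 3: M1..M3: k=1: 0+4900+30·28·5=9100; k=2: 29400+0+30·35·5=34650 → min 9100 | M2..M4: k=2: 0+3850+28·35·22=25410; k=3: 4900+0+28·5·22=7980 → min 7980 | M3..M5: k=3: 0+2970+35·5·27=7695; k=4: 3850+0+35·22·27=24640 → min 7695.
Length 4: M1..M4: k=1: 0+7980+30·28·22=26460; k=2: 29400+3850+30·35·22=56350; k=3: 9100+0+30·5·22=12400 → min 12400 | M2..M5: k=2: 0+7695+28·35·27=34155; k=3: 4900+2970+28·5·27=11650; k=4: 7980+0+28·22·27=24612 → min 11650.
Length 5: M1..M5: k=1: 0+11650+30·28·27=34330; k=2: 29400+7695+30·35·27=65445; k=3: 9100+2970+30·5·27=16120; k=4: 12400+0+30·22·27=30220 → min 16120.
Optimal order: ((M1·(M2·M3))·(M4·M5)) with cost 16120.

16120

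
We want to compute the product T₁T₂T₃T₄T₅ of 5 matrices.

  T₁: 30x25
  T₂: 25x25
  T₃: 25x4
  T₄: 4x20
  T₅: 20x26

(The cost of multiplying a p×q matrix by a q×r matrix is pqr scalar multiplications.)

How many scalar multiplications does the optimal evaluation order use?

Adjacent pairs: T₁T₂ = 30·25·25 = 18750; T₂T₃ = 25·25·4 = 2500; T₃T₄ = 25·4·20 = 2000; T₄T₅ = 4·20·26 = 2080.
Length 3: T₁..T₃: k=1: 0+2500+30·25·4=5500; k=2: 18750+0+30·25·4=21750 → min 5500 | T₂..T₄: k=2: 0+2000+25·25·20=14500; k=3: 2500+0+25·4·20=4500 → min 4500 | T₃..T₅: k=3: 0+2080+25·4·26=4680; k=4: 2000+0+25·20·26=15000 → min 4680.
Length 4: T₁..T₄: k=1: 0+4500+30·25·20=19500; k=2: 18750+2000+30·25·20=35750; k=3: 5500+0+30·4·20=7900 → min 7900 | T₂..T₅: k=2: 0+4680+25·25·26=20930; k=3: 2500+2080+25·4·26=7180; k=4: 4500+0+25·20·26=17500 → min 7180.
Length 5: T₁..T₅: k=1: 0+7180+30·25·26=26680; k=2: 18750+4680+30·25·26=42930; k=3: 5500+2080+30·4·26=10700; k=4: 7900+0+30·20·26=23500 → min 10700.
Optimal order: ((T₁(T₂T₃))(T₄T₅)) with cost 10700.

10700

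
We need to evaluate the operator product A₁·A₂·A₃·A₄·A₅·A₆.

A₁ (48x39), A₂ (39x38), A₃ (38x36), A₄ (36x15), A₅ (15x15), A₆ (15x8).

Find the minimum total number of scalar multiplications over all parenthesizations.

Adjacent pairs: A₁A₂ = 48·39·38 = 71136; A₂A₃ = 39·38·36 = 53352; A₃A₄ = 38·36·15 = 20520; A₄A₅ = 36·15·15 = 8100; A₅A₆ = 15·15·8 = 1800.
Length 3: A₁..A₃: k=1: 0+53352+48·39·36=120744; k=2: 71136+0+48·38·36=136800 → min 120744 | A₂..A₄: k=2: 0+20520+39·38·15=42750; k=3: 53352+0+39·36·15=74412 → min 42750 | A₃..A₅: k=3: 0+8100+38·36·15=28620; k=4: 20520+0+38·15·15=29070 → min 28620 | A₄..A₆: k=4: 0+1800+36·15·8=6120; k=5: 8100+0+36·15·8=12420 → min 6120.
Length 4: A₁..A₄: k=1: 0+42750+48·39·15=70830; k=2: 71136+20520+48·38·15=119016; k=3: 120744+0+48·36·15=146664 → min 70830 | A₂..A₅: k=2: 0+28620+39·38·15=50850; k=3: 53352+8100+39·36·15=82512; k=4: 42750+0+39·15·15=51525 → min 50850 | A₃..A₆: k=3: 0+6120+38·36·8=17064; k=4: 20520+1800+38·15·8=26880; k=5: 28620+0+38·15·8=33180 → min 17064.
Length 5: A₁..A₅: k=1: 0+50850+48·39·15=78930; k=2: 71136+28620+48·38·15=127116; k=3: 120744+8100+48·36·15=154764; k=4: 70830+0+48·15·15=81630 → min 78930 | A₂..A₆: k=2: 0+17064+39·38·8=28920; k=3: 53352+6120+39·36·8=70704; k=4: 42750+1800+39·15·8=49230; k=5: 50850+0+39·15·8=55530 → min 28920.
Length 6: A₁..A₆: k=1: 0+28920+48·39·8=43896; k=2: 71136+17064+48·38·8=102792; k=3: 120744+6120+48·36·8=140688; k=4: 70830+1800+48·15·8=78390; k=5: 78930+0+48·15·8=84690 → min 43896.
Optimal order: (A₁·(A₂·(A₃·(A₄·(A₅·A₆))))) with cost 43896.

43896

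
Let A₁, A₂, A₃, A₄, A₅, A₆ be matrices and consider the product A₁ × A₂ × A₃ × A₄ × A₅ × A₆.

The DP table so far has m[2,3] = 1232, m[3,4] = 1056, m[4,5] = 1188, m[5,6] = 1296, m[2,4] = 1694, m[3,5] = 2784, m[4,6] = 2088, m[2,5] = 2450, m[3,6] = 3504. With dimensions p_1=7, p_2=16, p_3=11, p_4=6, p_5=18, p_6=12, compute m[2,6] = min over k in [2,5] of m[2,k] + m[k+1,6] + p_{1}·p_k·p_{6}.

m[2,6] = min over k∈[2,5] of m[2,k]+m[k+1,6]+p_{1}·p_k·p_{6}.
k=2: 0 + 3504 + 7·16·12 = 4848; k=3: 1232 + 2088 + 7·11·12 = 4244; k=4: 1694 + 1296 + 7·6·12 = 3494; k=5: 2450 + 0 + 7·18·12 = 3962.
Minimum: 3494 at k=4.

3494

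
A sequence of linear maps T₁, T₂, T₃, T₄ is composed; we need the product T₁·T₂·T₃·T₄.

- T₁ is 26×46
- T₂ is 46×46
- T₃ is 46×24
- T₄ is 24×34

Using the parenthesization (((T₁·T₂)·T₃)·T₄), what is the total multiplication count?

104936

(T₁·T₂): 26×46 by 46×46 → 26×46, cost 26·46·46 = 55016
((T₁·T₂)·T₃): 26×46 by 46×24 → 26×24, cost 26·46·24 = 28704; cumulative 83720
(((T₁·T₂)·T₃)·T₄): 26×24 by 24×34 → 26×34, cost 26·24·34 = 21216; cumulative 104936
Total: 104936 scalar multiplications.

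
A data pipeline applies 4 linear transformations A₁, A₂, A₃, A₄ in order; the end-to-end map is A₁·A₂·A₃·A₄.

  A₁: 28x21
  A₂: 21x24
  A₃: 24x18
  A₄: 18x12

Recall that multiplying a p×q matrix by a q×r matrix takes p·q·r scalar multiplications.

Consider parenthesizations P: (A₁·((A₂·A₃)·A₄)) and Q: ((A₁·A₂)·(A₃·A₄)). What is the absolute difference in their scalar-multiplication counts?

Order P = (A₁·((A₂·A₃)·A₄)): (A₂·A₃): 21×24 by 24×18 → 21×18, cost 21·24·18 = 9072; ((A₂·A₃)·A₄): 21×18 by 18×12 → 21×12, cost 21·18·12 = 4536; cumulative 13608; (A₁·((A₂·A₃)·A₄)): 28×21 by 21×12 → 28×12, cost 28·21·12 = 7056; cumulative 20664. Total 20664.
Order Q = ((A₁·A₂)·(A₃·A₄)): (A₁·A₂): 28×21 by 21×24 → 28×24, cost 28·21·24 = 14112; (A₃·A₄): 24×18 by 18×12 → 24×12, cost 24·18·12 = 5184; ((A₁·A₂)·(A₃·A₄)): 28×24 by 24×12 → 28×12, cost 28·24·12 = 8064; cumulative 27360. Total 27360.
Difference: |20664 − 27360| = 6696.

6696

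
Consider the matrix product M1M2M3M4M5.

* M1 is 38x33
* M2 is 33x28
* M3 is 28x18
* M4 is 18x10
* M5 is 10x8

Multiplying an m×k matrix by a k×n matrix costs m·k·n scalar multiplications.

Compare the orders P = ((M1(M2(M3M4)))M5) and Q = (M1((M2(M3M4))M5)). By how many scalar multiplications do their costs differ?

Order P = ((M1(M2(M3M4)))M5): (M3M4): 28×18 by 18×10 → 28×10, cost 28·18·10 = 5040; (M2(M3M4)): 33×28 by 28×10 → 33×10, cost 33·28·10 = 9240; cumulative 14280; (M1(M2(M3M4))): 38×33 by 33×10 → 38×10, cost 38·33·10 = 12540; cumulative 26820; ((M1(M2(M3M4)))M5): 38×10 by 10×8 → 38×8, cost 38·10·8 = 3040; cumulative 29860. Total 29860.
Order Q = (M1((M2(M3M4))M5)): (M3M4): 28×18 by 18×10 → 28×10, cost 28·18·10 = 5040; (M2(M3M4)): 33×28 by 28×10 → 33×10, cost 33·28·10 = 9240; cumulative 14280; ((M2(M3M4))M5): 33×10 by 10×8 → 33×8, cost 33·10·8 = 2640; cumulative 16920; (M1((M2(M3M4))M5)): 38×33 by 33×8 → 38×8, cost 38·33·8 = 10032; cumulative 26952. Total 26952.
Difference: |29860 − 26952| = 2908.

2908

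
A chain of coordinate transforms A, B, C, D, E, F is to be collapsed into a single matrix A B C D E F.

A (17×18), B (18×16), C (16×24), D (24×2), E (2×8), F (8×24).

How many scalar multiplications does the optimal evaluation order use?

Adjacent pairs: AB = 17·18·16 = 4896; BC = 18·16·24 = 6912; CD = 16·24·2 = 768; DE = 24·2·8 = 384; EF = 2·8·24 = 384.
Length 3: A..C: k=1: 0+6912+17·18·24=14256; k=2: 4896+0+17·16·24=11424 → min 11424 | B..D: k=2: 0+768+18·16·2=1344; k=3: 6912+0+18·24·2=7776 → min 1344 | C..E: k=3: 0+384+16·24·8=3456; k=4: 768+0+16·2·8=1024 → min 1024 | D..F: k=4: 0+384+24·2·24=1536; k=5: 384+0+24·8·24=4992 → min 1536.
Length 4: A..D: k=1: 0+1344+17·18·2=1956; k=2: 4896+768+17·16·2=6208; k=3: 11424+0+17·24·2=12240 → min 1956 | B..E: k=2: 0+1024+18·16·8=3328; k=3: 6912+384+18·24·8=10752; k=4: 1344+0+18·2·8=1632 → min 1632 | C..F: k=3: 0+1536+16·24·24=10752; k=4: 768+384+16·2·24=1920; k=5: 1024+0+16·8·24=4096 → min 1920.
Length 5: A..E: k=1: 0+1632+17·18·8=4080; k=2: 4896+1024+17·16·8=8096; k=3: 11424+384+17·24·8=15072; k=4: 1956+0+17·2·8=2228 → min 2228 | B..F: k=2: 0+1920+18·16·24=8832; k=3: 6912+1536+18·24·24=18816; k=4: 1344+384+18·2·24=2592; k=5: 1632+0+18·8·24=5088 → min 2592.
Length 6: A..F: k=1: 0+2592+17·18·24=9936; k=2: 4896+1920+17·16·24=13344; k=3: 11424+1536+17·24·24=22752; k=4: 1956+384+17·2·24=3156; k=5: 2228+0+17·8·24=5492 → min 3156.
Optimal order: ((A (B (C D))) (E F)) with cost 3156.

3156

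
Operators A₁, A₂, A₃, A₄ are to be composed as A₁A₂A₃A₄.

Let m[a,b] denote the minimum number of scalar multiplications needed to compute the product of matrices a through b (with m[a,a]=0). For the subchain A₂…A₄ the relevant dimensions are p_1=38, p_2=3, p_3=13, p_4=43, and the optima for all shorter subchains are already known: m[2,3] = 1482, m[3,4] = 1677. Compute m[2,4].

6579

m[2,4] = min over k∈[2,3] of m[2,k]+m[k+1,4]+p_{1}·p_k·p_{4}.
k=2: 0 + 1677 + 38·3·43 = 6579; k=3: 1482 + 0 + 38·13·43 = 22724.
Minimum: 6579 at k=2.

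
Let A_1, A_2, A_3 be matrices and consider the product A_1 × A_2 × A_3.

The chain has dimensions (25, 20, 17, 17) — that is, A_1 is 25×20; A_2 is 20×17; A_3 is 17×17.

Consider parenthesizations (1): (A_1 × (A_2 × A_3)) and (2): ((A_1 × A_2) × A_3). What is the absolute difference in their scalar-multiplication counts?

Order (1) = (A_1 × (A_2 × A_3)): (A_2 × A_3): 20×17 by 17×17 → 20×17, cost 20·17·17 = 5780; (A_1 × (A_2 × A_3)): 25×20 by 20×17 → 25×17, cost 25·20·17 = 8500; cumulative 14280. Total 14280.
Order (2) = ((A_1 × A_2) × A_3): (A_1 × A_2): 25×20 by 20×17 → 25×17, cost 25·20·17 = 8500; ((A_1 × A_2) × A_3): 25×17 by 17×17 → 25×17, cost 25·17·17 = 7225; cumulative 15725. Total 15725.
Difference: |14280 − 15725| = 1445.

1445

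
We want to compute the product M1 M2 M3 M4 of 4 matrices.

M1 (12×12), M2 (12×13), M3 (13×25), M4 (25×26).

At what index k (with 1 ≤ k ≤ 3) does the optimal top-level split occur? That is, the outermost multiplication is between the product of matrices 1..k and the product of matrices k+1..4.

Adjacent pairs: M1M2 = 12·12·13 = 1872; M2M3 = 12·13·25 = 3900; M3M4 = 13·25·26 = 8450.
Length 3: M1..M3: k=1: 0+3900+12·12·25=7500; k=2: 1872+0+12·13·25=5772 → min 5772 | M2..M4: k=2: 0+8450+12·13·26=12506; k=3: 3900+0+12·25·26=11700 → min 11700.
Top-level splits: k=1: (M1..M1)·(M2..M4) → 0+11700+12·12·26 = 15444; k=2: (M1..M2)·(M3..M4) → 1872+8450+12·13·26 = 14378; k=3: (M1..M3)·(M4..M4) → 5772+0+12·25·26 = 13572.
Best split is after M3, i.e. k = 3.

3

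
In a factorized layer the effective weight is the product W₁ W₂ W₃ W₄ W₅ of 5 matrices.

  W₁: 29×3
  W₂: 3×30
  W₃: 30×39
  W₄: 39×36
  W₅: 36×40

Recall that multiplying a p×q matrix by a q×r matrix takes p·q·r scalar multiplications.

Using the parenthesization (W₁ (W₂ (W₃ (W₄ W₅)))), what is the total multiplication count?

(W₄ W₅): 39×36 by 36×40 → 39×40, cost 39·36·40 = 56160
(W₃ (W₄ W₅)): 30×39 by 39×40 → 30×40, cost 30·39·40 = 46800; cumulative 102960
(W₂ (W₃ (W₄ W₅))): 3×30 by 30×40 → 3×40, cost 3·30·40 = 3600; cumulative 106560
(W₁ (W₂ (W₃ (W₄ W₅)))): 29×3 by 3×40 → 29×40, cost 29·3·40 = 3480; cumulative 110040
Total: 110040 scalar multiplications.

110040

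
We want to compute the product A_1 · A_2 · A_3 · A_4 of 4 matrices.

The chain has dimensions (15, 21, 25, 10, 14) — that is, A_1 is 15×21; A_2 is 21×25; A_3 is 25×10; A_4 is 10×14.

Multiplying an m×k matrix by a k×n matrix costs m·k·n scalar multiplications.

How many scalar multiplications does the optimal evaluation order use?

Adjacent pairs: A_1A_2 = 15·21·25 = 7875; A_2A_3 = 21·25·10 = 5250; A_3A_4 = 25·10·14 = 3500.
Length 3: A_1..A_3: k=1: 0+5250+15·21·10=8400; k=2: 7875+0+15·25·10=11625 → min 8400 | A_2..A_4: k=2: 0+3500+21·25·14=10850; k=3: 5250+0+21·10·14=8190 → min 8190.
Length 4: A_1..A_4: k=1: 0+8190+15·21·14=12600; k=2: 7875+3500+15·25·14=16625; k=3: 8400+0+15·10·14=10500 → min 10500.
Optimal order: ((A_1 · (A_2 · A_3)) · A_4) with cost 10500.

10500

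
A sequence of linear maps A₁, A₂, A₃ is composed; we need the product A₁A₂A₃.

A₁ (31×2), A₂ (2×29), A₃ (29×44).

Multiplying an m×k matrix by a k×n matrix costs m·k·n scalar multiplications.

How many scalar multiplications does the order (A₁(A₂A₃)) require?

5280

(A₂A₃): 2×29 by 29×44 → 2×44, cost 2·29·44 = 2552
(A₁(A₂A₃)): 31×2 by 2×44 → 31×44, cost 31·2·44 = 2728; cumulative 5280
Total: 5280 scalar multiplications.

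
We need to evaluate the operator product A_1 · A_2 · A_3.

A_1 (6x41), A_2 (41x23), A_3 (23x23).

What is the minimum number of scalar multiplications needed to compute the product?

Order (A_1 · (A_2 · A_3)): (A_2 · A_3): 41×23 by 23×23 → 41×23, cost 41·23·23 = 21689; (A_1 · (A_2 · A_3)): 6×41 by 41×23 → 6×23, cost 6·41·23 = 5658; cumulative 27347. Total 27347.
Order ((A_1 · A_2) · A_3): (A_1 · A_2): 6×41 by 41×23 → 6×23, cost 6·41·23 = 5658; ((A_1 · A_2) · A_3): 6×23 by 23×23 → 6×23, cost 6·23·23 = 3174; cumulative 8832. Total 8832.
Minimum: 8832.

8832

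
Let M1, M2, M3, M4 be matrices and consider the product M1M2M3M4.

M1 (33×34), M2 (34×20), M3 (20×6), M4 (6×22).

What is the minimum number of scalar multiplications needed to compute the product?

Adjacent pairs: M1M2 = 33·34·20 = 22440; M2M3 = 34·20·6 = 4080; M3M4 = 20·6·22 = 2640.
Length 3: M1..M3: k=1: 0+4080+33·34·6=10812; k=2: 22440+0+33·20·6=26400 → min 10812 | M2..M4: k=2: 0+2640+34·20·22=17600; k=3: 4080+0+34·6·22=8568 → min 8568.
Length 4: M1..M4: k=1: 0+8568+33·34·22=33252; k=2: 22440+2640+33·20·22=39600; k=3: 10812+0+33·6·22=15168 → min 15168.
Optimal order: ((M1(M2M3))M4) with cost 15168.

15168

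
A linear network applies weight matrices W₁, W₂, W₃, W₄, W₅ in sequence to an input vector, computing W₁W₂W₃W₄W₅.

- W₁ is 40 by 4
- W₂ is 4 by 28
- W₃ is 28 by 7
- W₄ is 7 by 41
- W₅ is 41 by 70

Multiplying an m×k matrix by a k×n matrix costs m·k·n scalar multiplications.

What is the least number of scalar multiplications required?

Adjacent pairs: W₁W₂ = 40·4·28 = 4480; W₂W₃ = 4·28·7 = 784; W₃W₄ = 28·7·41 = 8036; W₄W₅ = 7·41·70 = 20090.
Length 3: W₁..W₃: k=1: 0+784+40·4·7=1904; k=2: 4480+0+40·28·7=12320 → min 1904 | W₂..W₄: k=2: 0+8036+4·28·41=12628; k=3: 784+0+4·7·41=1932 → min 1932 | W₃..W₅: k=3: 0+20090+28·7·70=33810; k=4: 8036+0+28·41·70=88396 → min 33810.
Length 4: W₁..W₄: k=1: 0+1932+40·4·41=8492; k=2: 4480+8036+40·28·41=58436; k=3: 1904+0+40·7·41=13384 → min 8492 | W₂..W₅: k=2: 0+33810+4·28·70=41650; k=3: 784+20090+4·7·70=22834; k=4: 1932+0+4·41·70=13412 → min 13412.
Length 5: W₁..W₅: k=1: 0+13412+40·4·70=24612; k=2: 4480+33810+40·28·70=116690; k=3: 1904+20090+40·7·70=41594; k=4: 8492+0+40·41·70=123292 → min 24612.
Optimal order: (W₁(((W₂W₃)W₄)W₅)) with cost 24612.

24612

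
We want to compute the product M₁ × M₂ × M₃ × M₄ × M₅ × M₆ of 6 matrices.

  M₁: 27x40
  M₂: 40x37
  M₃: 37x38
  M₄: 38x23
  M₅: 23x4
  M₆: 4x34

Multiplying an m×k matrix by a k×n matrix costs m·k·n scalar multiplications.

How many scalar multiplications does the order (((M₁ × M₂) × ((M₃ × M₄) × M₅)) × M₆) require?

(M₁ × M₂): 27×40 by 40×37 → 27×37, cost 27·40·37 = 39960
(M₃ × M₄): 37×38 by 38×23 → 37×23, cost 37·38·23 = 32338
((M₃ × M₄) × M₅): 37×23 by 23×4 → 37×4, cost 37·23·4 = 3404; cumulative 35742
((M₁ × M₂) × ((M₃ × M₄) × M₅)): 27×37 by 37×4 → 27×4, cost 27·37·4 = 3996; cumulative 79698
(((M₁ × M₂) × ((M₃ × M₄) × M₅)) × M₆): 27×4 by 4×34 → 27×34, cost 27·4·34 = 3672; cumulative 83370
Total: 83370 scalar multiplications.

83370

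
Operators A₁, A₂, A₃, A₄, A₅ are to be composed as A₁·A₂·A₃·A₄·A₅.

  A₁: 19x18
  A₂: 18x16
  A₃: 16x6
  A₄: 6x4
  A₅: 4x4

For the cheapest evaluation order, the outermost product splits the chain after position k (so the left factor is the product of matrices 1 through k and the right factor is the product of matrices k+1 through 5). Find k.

1

Adjacent pairs: A₁A₂ = 19·18·16 = 5472; A₂A₃ = 18·16·6 = 1728; A₃A₄ = 16·6·4 = 384; A₄A₅ = 6·4·4 = 96.
Length 3: A₁..A₃: k=1: 0+1728+19·18·6=3780; k=2: 5472+0+19·16·6=7296 → min 3780 | A₂..A₄: k=2: 0+384+18·16·4=1536; k=3: 1728+0+18·6·4=2160 → min 1536 | A₃..A₅: k=3: 0+96+16·6·4=480; k=4: 384+0+16·4·4=640 → min 480.
Length 4: A₁..A₄: k=1: 0+1536+19·18·4=2904; k=2: 5472+384+19·16·4=7072; k=3: 3780+0+19·6·4=4236 → min 2904 | A₂..A₅: k=2: 0+480+18·16·4=1632; k=3: 1728+96+18·6·4=2256; k=4: 1536+0+18·4·4=1824 → min 1632.
Top-level splits: k=1: (A₁..A₁)·(A₂..A₅) → 0+1632+19·18·4 = 3000; k=2: (A₁..A₂)·(A₃..A₅) → 5472+480+19·16·4 = 7168; k=3: (A₁..A₃)·(A₄..A₅) → 3780+96+19·6·4 = 4332; k=4: (A₁..A₄)·(A₅..A₅) → 2904+0+19·4·4 = 3208.
Best split is after A₁, i.e. k = 1.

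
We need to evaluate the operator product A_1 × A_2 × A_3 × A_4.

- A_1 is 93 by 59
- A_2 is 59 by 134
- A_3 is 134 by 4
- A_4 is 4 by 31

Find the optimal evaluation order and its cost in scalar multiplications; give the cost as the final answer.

Adjacent pairs: A_1A_2 = 93·59·134 = 735258; A_2A_3 = 59·134·4 = 31624; A_3A_4 = 134·4·31 = 16616.
Length 3: A_1..A_3: k=1: 0+31624+93·59·4=53572; k=2: 735258+0+93·134·4=785106 → min 53572 | A_2..A_4: k=2: 0+16616+59·134·31=261702; k=3: 31624+0+59·4·31=38940 → min 38940.
Length 4: A_1..A_4: k=1: 0+38940+93·59·31=209037; k=2: 735258+16616+93·134·31=1138196; k=3: 53572+0+93·4·31=65104 → min 65104.
Optimal parenthesization: ((A_1 × (A_2 × A_3)) × A_4) with cost 65104.

65104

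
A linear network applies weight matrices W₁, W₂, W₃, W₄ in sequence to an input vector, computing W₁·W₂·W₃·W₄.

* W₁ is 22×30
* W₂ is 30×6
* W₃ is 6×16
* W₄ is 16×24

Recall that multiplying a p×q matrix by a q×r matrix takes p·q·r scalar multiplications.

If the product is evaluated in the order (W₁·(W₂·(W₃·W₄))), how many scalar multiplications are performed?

(W₃·W₄): 6×16 by 16×24 → 6×24, cost 6·16·24 = 2304
(W₂·(W₃·W₄)): 30×6 by 6×24 → 30×24, cost 30·6·24 = 4320; cumulative 6624
(W₁·(W₂·(W₃·W₄))): 22×30 by 30×24 → 22×24, cost 22·30·24 = 15840; cumulative 22464
Total: 22464 scalar multiplications.

22464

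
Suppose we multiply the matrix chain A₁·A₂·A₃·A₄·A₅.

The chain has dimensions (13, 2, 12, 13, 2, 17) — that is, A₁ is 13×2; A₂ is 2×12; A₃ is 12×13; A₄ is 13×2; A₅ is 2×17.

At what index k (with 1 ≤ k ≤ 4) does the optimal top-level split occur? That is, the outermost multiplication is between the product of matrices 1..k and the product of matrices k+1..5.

4

Adjacent pairs: A₁A₂ = 13·2·12 = 312; A₂A₃ = 2·12·13 = 312; A₃A₄ = 12·13·2 = 312; A₄A₅ = 13·2·17 = 442.
Length 3: A₁..A₃: k=1: 0+312+13·2·13=650; k=2: 312+0+13·12·13=2340 → min 650 | A₂..A₄: k=2: 0+312+2·12·2=360; k=3: 312+0+2·13·2=364 → min 360 | A₃..A₅: k=3: 0+442+12·13·17=3094; k=4: 312+0+12·2·17=720 → min 720.
Length 4: A₁..A₄: k=1: 0+360+13·2·2=412; k=2: 312+312+13·12·2=936; k=3: 650+0+13·13·2=988 → min 412 | A₂..A₅: k=2: 0+720+2·12·17=1128; k=3: 312+442+2·13·17=1196; k=4: 360+0+2·2·17=428 → min 428.
Top-level splits: k=1: (A₁..A₁)·(A₂..A₅) → 0+428+13·2·17 = 870; k=2: (A₁..A₂)·(A₃..A₅) → 312+720+13·12·17 = 3684; k=3: (A₁..A₃)·(A₄..A₅) → 650+442+13·13·17 = 3965; k=4: (A₁..A₄)·(A₅..A₅) → 412+0+13·2·17 = 854.
Best split is after A₄, i.e. k = 4.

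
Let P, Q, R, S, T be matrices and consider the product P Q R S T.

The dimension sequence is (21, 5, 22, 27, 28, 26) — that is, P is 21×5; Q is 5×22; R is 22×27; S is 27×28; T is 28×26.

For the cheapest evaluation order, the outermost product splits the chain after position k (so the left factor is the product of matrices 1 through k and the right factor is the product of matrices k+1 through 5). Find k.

1

Adjacent pairs: PQ = 21·5·22 = 2310; QR = 5·22·27 = 2970; RS = 22·27·28 = 16632; ST = 27·28·26 = 19656.
Length 3: P..R: k=1: 0+2970+21·5·27=5805; k=2: 2310+0+21·22·27=14784 → min 5805 | Q..S: k=2: 0+16632+5·22·28=19712; k=3: 2970+0+5·27·28=6750 → min 6750 | R..T: k=3: 0+19656+22·27·26=35100; k=4: 16632+0+22·28·26=32648 → min 32648.
Length 4: P..S: k=1: 0+6750+21·5·28=9690; k=2: 2310+16632+21·22·28=31878; k=3: 5805+0+21·27·28=21681 → min 9690 | Q..T: k=2: 0+32648+5·22·26=35508; k=3: 2970+19656+5·27·26=26136; k=4: 6750+0+5·28·26=10390 → min 10390.
Top-level splits: k=1: (P..P)·(Q..T) → 0+10390+21·5·26 = 13120; k=2: (P..Q)·(R..T) → 2310+32648+21·22·26 = 46970; k=3: (P..R)·(S..T) → 5805+19656+21·27·26 = 40203; k=4: (P..S)·(T..T) → 9690+0+21·28·26 = 24978.
Best split is after P, i.e. k = 1.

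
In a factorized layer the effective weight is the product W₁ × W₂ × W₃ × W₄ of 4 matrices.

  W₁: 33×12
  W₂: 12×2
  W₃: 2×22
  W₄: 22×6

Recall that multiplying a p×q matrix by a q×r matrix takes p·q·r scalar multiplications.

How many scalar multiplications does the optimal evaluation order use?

Adjacent pairs: W₁W₂ = 33·12·2 = 792; W₂W₃ = 12·2·22 = 528; W₃W₄ = 2·22·6 = 264.
Length 3: W₁..W₃: k=1: 0+528+33·12·22=9240; k=2: 792+0+33·2·22=2244 → min 2244 | W₂..W₄: k=2: 0+264+12·2·6=408; k=3: 528+0+12·22·6=2112 → min 408.
Length 4: W₁..W₄: k=1: 0+408+33·12·6=2784; k=2: 792+264+33·2·6=1452; k=3: 2244+0+33·22·6=6600 → min 1452.
Optimal order: ((W₁ × W₂) × (W₃ × W₄)) with cost 1452.

1452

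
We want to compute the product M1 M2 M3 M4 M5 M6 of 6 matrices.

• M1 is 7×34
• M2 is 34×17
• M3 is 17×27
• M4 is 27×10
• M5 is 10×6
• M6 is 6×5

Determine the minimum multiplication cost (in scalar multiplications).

Adjacent pairs: M1M2 = 7·34·17 = 4046; M2M3 = 34·17·27 = 15606; M3M4 = 17·27·10 = 4590; M4M5 = 27·10·6 = 1620; M5M6 = 10·6·5 = 300.
Length 3: M1..M3: k=1: 0+15606+7·34·27=22032; k=2: 4046+0+7·17·27=7259 → min 7259 | M2..M4: k=2: 0+4590+34·17·10=10370; k=3: 15606+0+34·27·10=24786 → min 10370 | M3..M5: k=3: 0+1620+17·27·6=4374; k=4: 4590+0+17·10·6=5610 → min 4374 | M4..M6: k=4: 0+300+27·10·5=1650; k=5: 1620+0+27·6·5=2430 → min 1650.
Length 4: M1..M4: k=1: 0+10370+7·34·10=12750; k=2: 4046+4590+7·17·10=9826; k=3: 7259+0+7·27·10=9149 → min 9149 | M2..M5: k=2: 0+4374+34·17·6=7842; k=3: 15606+1620+34·27·6=22734; k=4: 10370+0+34·10·6=12410 → min 7842 | M3..M6: k=3: 0+1650+17·27·5=3945; k=4: 4590+300+17·10·5=5740; k=5: 4374+0+17·6·5=4884 → min 3945.
Length 5: M1..M5: k=1: 0+7842+7·34·6=9270; k=2: 4046+4374+7·17·6=9134; k=3: 7259+1620+7·27·6=10013; k=4: 9149+0+7·10·6=9569 → min 9134 | M2..M6: k=2: 0+3945+34·17·5=6835; k=3: 15606+1650+34·27·5=21846; k=4: 10370+300+34·10·5=12370; k=5: 7842+0+34·6·5=8862 → min 6835.
Length 6: M1..M6: k=1: 0+6835+7·34·5=8025; k=2: 4046+3945+7·17·5=8586; k=3: 7259+1650+7·27·5=9854; k=4: 9149+300+7·10·5=9799; k=5: 9134+0+7·6·5=9344 → min 8025.
Optimal order: (M1 (M2 (M3 (M4 (M5 M6))))) with cost 8025.

8025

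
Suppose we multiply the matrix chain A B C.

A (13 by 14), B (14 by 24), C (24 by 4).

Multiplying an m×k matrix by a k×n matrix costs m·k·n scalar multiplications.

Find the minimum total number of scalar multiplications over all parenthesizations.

Order (A (B C)): (B C): 14×24 by 24×4 → 14×4, cost 14·24·4 = 1344; (A (B C)): 13×14 by 14×4 → 13×4, cost 13·14·4 = 728; cumulative 2072. Total 2072.
Order ((A B) C): (A B): 13×14 by 14×24 → 13×24, cost 13·14·24 = 4368; ((A B) C): 13×24 by 24×4 → 13×4, cost 13·24·4 = 1248; cumulative 5616. Total 5616.
Minimum: 2072.

2072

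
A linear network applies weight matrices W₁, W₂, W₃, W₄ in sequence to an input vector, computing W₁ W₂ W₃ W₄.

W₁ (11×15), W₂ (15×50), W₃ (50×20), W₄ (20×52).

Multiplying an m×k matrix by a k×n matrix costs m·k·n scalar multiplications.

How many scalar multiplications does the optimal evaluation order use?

29740

Adjacent pairs: W₁W₂ = 11·15·50 = 8250; W₂W₃ = 15·50·20 = 15000; W₃W₄ = 50·20·52 = 52000.
Length 3: W₁..W₃: k=1: 0+15000+11·15·20=18300; k=2: 8250+0+11·50·20=19250 → min 18300 | W₂..W₄: k=2: 0+52000+15·50·52=91000; k=3: 15000+0+15·20·52=30600 → min 30600.
Length 4: W₁..W₄: k=1: 0+30600+11·15·52=39180; k=2: 8250+52000+11·50·52=88850; k=3: 18300+0+11·20·52=29740 → min 29740.
Optimal order: ((W₁ (W₂ W₃)) W₄) with cost 29740.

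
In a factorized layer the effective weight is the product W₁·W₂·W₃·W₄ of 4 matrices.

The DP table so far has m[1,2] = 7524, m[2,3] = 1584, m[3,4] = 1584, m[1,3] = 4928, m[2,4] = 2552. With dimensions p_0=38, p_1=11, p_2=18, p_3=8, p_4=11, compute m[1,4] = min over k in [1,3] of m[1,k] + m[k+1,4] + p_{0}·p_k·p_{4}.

7150

m[1,4] = min over k∈[1,3] of m[1,k]+m[k+1,4]+p_{0}·p_k·p_{4}.
k=1: 0 + 2552 + 38·11·11 = 7150; k=2: 7524 + 1584 + 38·18·11 = 16632; k=3: 4928 + 0 + 38·8·11 = 8272.
Minimum: 7150 at k=1.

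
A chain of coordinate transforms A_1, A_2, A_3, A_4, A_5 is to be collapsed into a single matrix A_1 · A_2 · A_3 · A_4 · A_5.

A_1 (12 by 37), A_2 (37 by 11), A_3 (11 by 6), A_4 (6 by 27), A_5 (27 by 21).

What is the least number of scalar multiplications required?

10020

Adjacent pairs: A_1A_2 = 12·37·11 = 4884; A_2A_3 = 37·11·6 = 2442; A_3A_4 = 11·6·27 = 1782; A_4A_5 = 6·27·21 = 3402.
Length 3: A_1..A_3: k=1: 0+2442+12·37·6=5106; k=2: 4884+0+12·11·6=5676 → min 5106 | A_2..A_4: k=2: 0+1782+37·11·27=12771; k=3: 2442+0+37·6·27=8436 → min 8436 | A_3..A_5: k=3: 0+3402+11·6·21=4788; k=4: 1782+0+11·27·21=8019 → min 4788.
Length 4: A_1..A_4: k=1: 0+8436+12·37·27=20424; k=2: 4884+1782+12·11·27=10230; k=3: 5106+0+12·6·27=7050 → min 7050 | A_2..A_5: k=2: 0+4788+37·11·21=13335; k=3: 2442+3402+37·6·21=10506; k=4: 8436+0+37·27·21=29415 → min 10506.
Length 5: A_1..A_5: k=1: 0+10506+12·37·21=19830; k=2: 4884+4788+12·11·21=12444; k=3: 5106+3402+12·6·21=10020; k=4: 7050+0+12·27·21=13854 → min 10020.
Optimal order: ((A_1 · (A_2 · A_3)) · (A_4 · A_5)) with cost 10020.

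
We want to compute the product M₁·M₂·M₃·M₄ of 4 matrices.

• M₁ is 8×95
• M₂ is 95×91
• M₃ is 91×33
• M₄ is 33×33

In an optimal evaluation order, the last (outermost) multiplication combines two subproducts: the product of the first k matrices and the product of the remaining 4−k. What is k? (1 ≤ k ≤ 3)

3

Adjacent pairs: M₁M₂ = 8·95·91 = 69160; M₂M₃ = 95·91·33 = 285285; M₃M₄ = 91·33·33 = 99099.
Length 3: M₁..M₃: k=1: 0+285285+8·95·33=310365; k=2: 69160+0+8·91·33=93184 → min 93184 | M₂..M₄: k=2: 0+99099+95·91·33=384384; k=3: 285285+0+95·33·33=388740 → min 384384.
Top-level splits: k=1: (M₁..M₁)·(M₂..M₄) → 0+384384+8·95·33 = 409464; k=2: (M₁..M₂)·(M₃..M₄) → 69160+99099+8·91·33 = 192283; k=3: (M₁..M₃)·(M₄..M₄) → 93184+0+8·33·33 = 101896.
Best split is after M₃, i.e. k = 3.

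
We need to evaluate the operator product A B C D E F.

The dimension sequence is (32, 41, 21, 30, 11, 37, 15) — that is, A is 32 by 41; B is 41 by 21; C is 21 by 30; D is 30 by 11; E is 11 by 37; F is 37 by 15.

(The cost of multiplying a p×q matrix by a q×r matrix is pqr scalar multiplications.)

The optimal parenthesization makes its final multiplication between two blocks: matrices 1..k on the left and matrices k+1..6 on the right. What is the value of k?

Adjacent pairs: AB = 32·41·21 = 27552; BC = 41·21·30 = 25830; CD = 21·30·11 = 6930; DE = 30·11·37 = 12210; EF = 11·37·15 = 6105.
Length 3: A..C: k=1: 0+25830+32·41·30=65190; k=2: 27552+0+32·21·30=47712 → min 47712 | B..D: k=2: 0+6930+41·21·11=16401; k=3: 25830+0+41·30·11=39360 → min 16401 | C..E: k=3: 0+12210+21·30·37=35520; k=4: 6930+0+21·11·37=15477 → min 15477 | D..F: k=4: 0+6105+30·11·15=11055; k=5: 12210+0+30·37·15=28860 → min 11055.
Length 4: A..D: k=1: 0+16401+32·41·11=30833; k=2: 27552+6930+32·21·11=41874; k=3: 47712+0+32·30·11=58272 → min 30833 | B..E: k=2: 0+15477+41·21·37=47334; k=3: 25830+12210+41·30·37=83550; k=4: 16401+0+41·11·37=33088 → min 33088 | C..F: k=3: 0+11055+21·30·15=20505; k=4: 6930+6105+21·11·15=16500; k=5: 15477+0+21·37·15=27132 → min 16500.
Length 5: A..E: k=1: 0+33088+32·41·37=81632; k=2: 27552+15477+32·21·37=67893; k=3: 47712+12210+32·30·37=95442; k=4: 30833+0+32·11·37=43857 → min 43857 | B..F: k=2: 0+16500+41·21·15=29415; k=3: 25830+11055+41·30·15=55335; k=4: 16401+6105+41·11·15=29271; k=5: 33088+0+41·37·15=55843 → min 29271.
Top-level splits: k=1: (A..A)·(B..F) → 0+29271+32·41·15 = 48951; k=2: (A..B)·(C..F) → 27552+16500+32·21·15 = 54132; k=3: (A..C)·(D..F) → 47712+11055+32·30·15 = 73167; k=4: (A..D)·(E..F) → 30833+6105+32·11·15 = 42218; k=5: (A..E)·(F..F) → 43857+0+32·37·15 = 61617.
Best split is after D, i.e. k = 4.

4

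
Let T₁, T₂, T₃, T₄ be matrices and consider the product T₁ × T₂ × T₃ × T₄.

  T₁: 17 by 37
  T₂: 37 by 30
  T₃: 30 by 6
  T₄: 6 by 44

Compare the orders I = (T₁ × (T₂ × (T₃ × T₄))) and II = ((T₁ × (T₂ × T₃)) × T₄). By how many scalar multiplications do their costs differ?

69514

Order I = (T₁ × (T₂ × (T₃ × T₄))): (T₃ × T₄): 30×6 by 6×44 → 30×44, cost 30·6·44 = 7920; (T₂ × (T₃ × T₄)): 37×30 by 30×44 → 37×44, cost 37·30·44 = 48840; cumulative 56760; (T₁ × (T₂ × (T₃ × T₄))): 17×37 by 37×44 → 17×44, cost 17·37·44 = 27676; cumulative 84436. Total 84436.
Order II = ((T₁ × (T₂ × T₃)) × T₄): (T₂ × T₃): 37×30 by 30×6 → 37×6, cost 37·30·6 = 6660; (T₁ × (T₂ × T₃)): 17×37 by 37×6 → 17×6, cost 17·37·6 = 3774; cumulative 10434; ((T₁ × (T₂ × T₃)) × T₄): 17×6 by 6×44 → 17×44, cost 17·6·44 = 4488; cumulative 14922. Total 14922.
Difference: |84436 − 14922| = 69514.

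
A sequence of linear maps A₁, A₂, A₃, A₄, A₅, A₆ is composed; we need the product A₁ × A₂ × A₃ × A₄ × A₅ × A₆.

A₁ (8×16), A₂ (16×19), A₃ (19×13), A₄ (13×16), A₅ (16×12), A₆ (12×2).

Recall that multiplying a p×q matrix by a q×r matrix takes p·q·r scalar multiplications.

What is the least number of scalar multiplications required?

Adjacent pairs: A₁A₂ = 8·16·19 = 2432; A₂A₃ = 16·19·13 = 3952; A₃A₄ = 19·13·16 = 3952; A₄A₅ = 13·16·12 = 2496; A₅A₆ = 16·12·2 = 384.
Length 3: A₁..A₃: k=1: 0+3952+8·16·13=5616; k=2: 2432+0+8·19·13=4408 → min 4408 | A₂..A₄: k=2: 0+3952+16·19·16=8816; k=3: 3952+0+16·13·16=7280 → min 7280 | A₃..A₅: k=3: 0+2496+19·13·12=5460; k=4: 3952+0+19·16·12=7600 → min 5460 | A₄..A₆: k=4: 0+384+13·16·2=800; k=5: 2496+0+13·12·2=2808 → min 800.
Length 4: A₁..A₄: k=1: 0+7280+8·16·16=9328; k=2: 2432+3952+8·19·16=8816; k=3: 4408+0+8·13·16=6072 → min 6072 | A₂..A₅: k=2: 0+5460+16·19·12=9108; k=3: 3952+2496+16·13·12=8944; k=4: 7280+0+16·16·12=10352 → min 8944 | A₃..A₆: k=3: 0+800+19·13·2=1294; k=4: 3952+384+19·16·2=4944; k=5: 5460+0+19·12·2=5916 → min 1294.
Length 5: A₁..A₅: k=1: 0+8944+8·16·12=10480; k=2: 2432+5460+8·19·12=9716; k=3: 4408+2496+8·13·12=8152; k=4: 6072+0+8·16·12=7608 → min 7608 | A₂..A₆: k=2: 0+1294+16·19·2=1902; k=3: 3952+800+16·13·2=5168; k=4: 7280+384+16·16·2=8176; k=5: 8944+0+16·12·2=9328 → min 1902.
Length 6: A₁..A₆: k=1: 0+1902+8·16·2=2158; k=2: 2432+1294+8·19·2=4030; k=3: 4408+800+8·13·2=5416; k=4: 6072+384+8·16·2=6712; k=5: 7608+0+8·12·2=7800 → min 2158.
Optimal order: (A₁ × (A₂ × (A₃ × (A₄ × (A₅ × A₆))))) with cost 2158.

2158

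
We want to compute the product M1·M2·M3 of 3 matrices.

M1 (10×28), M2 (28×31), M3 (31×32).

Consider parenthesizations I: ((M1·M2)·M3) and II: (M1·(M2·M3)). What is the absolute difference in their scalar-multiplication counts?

18136

Order I = ((M1·M2)·M3): (M1·M2): 10×28 by 28×31 → 10×31, cost 10·28·31 = 8680; ((M1·M2)·M3): 10×31 by 31×32 → 10×32, cost 10·31·32 = 9920; cumulative 18600. Total 18600.
Order II = (M1·(M2·M3)): (M2·M3): 28×31 by 31×32 → 28×32, cost 28·31·32 = 27776; (M1·(M2·M3)): 10×28 by 28×32 → 10×32, cost 10·28·32 = 8960; cumulative 36736. Total 36736.
Difference: |18600 − 36736| = 18136.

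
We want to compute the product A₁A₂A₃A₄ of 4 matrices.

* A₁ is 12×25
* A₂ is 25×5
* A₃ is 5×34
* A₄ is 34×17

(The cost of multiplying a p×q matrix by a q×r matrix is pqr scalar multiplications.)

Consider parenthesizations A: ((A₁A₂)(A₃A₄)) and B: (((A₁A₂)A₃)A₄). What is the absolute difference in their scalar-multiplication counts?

5066

Order A = ((A₁A₂)(A₃A₄)): (A₁A₂): 12×25 by 25×5 → 12×5, cost 12·25·5 = 1500; (A₃A₄): 5×34 by 34×17 → 5×17, cost 5·34·17 = 2890; ((A₁A₂)(A₃A₄)): 12×5 by 5×17 → 12×17, cost 12·5·17 = 1020; cumulative 5410. Total 5410.
Order B = (((A₁A₂)A₃)A₄): (A₁A₂): 12×25 by 25×5 → 12×5, cost 12·25·5 = 1500; ((A₁A₂)A₃): 12×5 by 5×34 → 12×34, cost 12·5·34 = 2040; cumulative 3540; (((A₁A₂)A₃)A₄): 12×34 by 34×17 → 12×17, cost 12·34·17 = 6936; cumulative 10476. Total 10476.
Difference: |5410 − 10476| = 5066.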